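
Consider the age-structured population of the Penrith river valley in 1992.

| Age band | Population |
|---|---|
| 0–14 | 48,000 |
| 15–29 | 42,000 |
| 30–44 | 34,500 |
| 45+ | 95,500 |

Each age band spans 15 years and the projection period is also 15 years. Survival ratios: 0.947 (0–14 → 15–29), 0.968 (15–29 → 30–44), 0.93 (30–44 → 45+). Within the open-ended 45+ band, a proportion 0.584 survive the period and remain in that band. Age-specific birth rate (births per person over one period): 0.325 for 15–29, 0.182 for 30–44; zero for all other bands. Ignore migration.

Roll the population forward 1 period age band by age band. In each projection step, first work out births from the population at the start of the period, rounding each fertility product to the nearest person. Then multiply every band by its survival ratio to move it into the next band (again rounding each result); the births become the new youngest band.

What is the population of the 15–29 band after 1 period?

Period 1.
Births: 42000 * 0.325 = 13650  |  34500 * 0.182 = 6279 ⇒ total 19929
15–29: 48000 * 0.947 = 45456
30–44: 42000 * 0.968 = 40656
45+: 34500 * 0.93 + 95500 * 0.584 = 32085 + 55772 = 87857
Population now: 0–14=19929, 15–29=45456, 30–44=40656, 45+=87857

45456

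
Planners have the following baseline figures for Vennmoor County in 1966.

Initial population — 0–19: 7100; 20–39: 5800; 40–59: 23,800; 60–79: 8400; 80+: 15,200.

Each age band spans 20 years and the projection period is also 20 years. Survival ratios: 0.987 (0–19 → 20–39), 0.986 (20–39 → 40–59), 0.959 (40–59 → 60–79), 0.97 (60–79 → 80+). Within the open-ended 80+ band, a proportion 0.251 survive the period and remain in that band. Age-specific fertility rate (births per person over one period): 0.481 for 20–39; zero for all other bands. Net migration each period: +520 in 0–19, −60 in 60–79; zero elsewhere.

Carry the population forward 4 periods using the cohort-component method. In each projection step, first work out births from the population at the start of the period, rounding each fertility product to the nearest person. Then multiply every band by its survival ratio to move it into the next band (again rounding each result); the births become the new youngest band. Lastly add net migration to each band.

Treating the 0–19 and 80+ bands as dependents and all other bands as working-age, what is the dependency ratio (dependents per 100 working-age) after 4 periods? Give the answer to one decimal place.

131.1

Period 1:
Births: 5800 × 0.481 = 2790
20–39: 7100 × 0.987 = 7008
40–59: 5800 × 0.986 = 5719
60–79: 23800 × 0.959 = 22824
80+: 8400 × 0.97 + 15200 × 0.251 = 8148 + 3815 = 11963
Net migration: 0–19 + 520 → 3310; 60–79 − 60 → 22764
Population now: 0–19=3310, 20–39=7008, 40–59=5719, 60–79=22764, 80+=11963
Period 2:
Births: 7008 × 0.481 = 3371
20–39: 3310 × 0.987 = 3267
40–59: 7008 × 0.986 = 6910
60–79: 5719 × 0.959 = 5485
80+: 22764 × 0.97 + 11963 × 0.251 = 22081 + 3003 = 25084
Net migration: 0–19 + 520 → 3891; 60–79 − 60 → 5425
Population now: 0–19=3891, 20–39=3267, 40–59=6910, 60–79=5425, 80+=25084
Period 3:
Births: 3267 × 0.481 = 1571
20–39: 3891 × 0.987 = 3840
40–59: 3267 × 0.986 = 3221
60–79: 6910 × 0.959 = 6627
80+: 5425 × 0.97 + 25084 × 0.251 = 5262 + 6296 = 11558
Net migration: 0–19 + 520 → 2091; 60–79 − 60 → 6567
Population now: 0–19=2091, 20–39=3840, 40–59=3221, 60–79=6567, 80+=11558
Period 4:
Births: 3840 × 0.481 = 1847
20–39: 2091 × 0.987 = 2064
40–59: 3840 × 0.986 = 3786
60–79: 3221 × 0.959 = 3089
80+: 6567 × 0.97 + 11558 × 0.251 = 6370 + 2901 = 9271
Net migration: 0–19 + 520 → 2367; 60–79 − 60 → 3029
Population now: 0–19=2367, 20–39=2064, 40–59=3786, 60–79=3029, 80+=9271
Dependents (band 0–19 + band 80+) = 2367 + 9271 = 11638; working-age = 8879; ratio = 11638/8879 × 100 = 131.1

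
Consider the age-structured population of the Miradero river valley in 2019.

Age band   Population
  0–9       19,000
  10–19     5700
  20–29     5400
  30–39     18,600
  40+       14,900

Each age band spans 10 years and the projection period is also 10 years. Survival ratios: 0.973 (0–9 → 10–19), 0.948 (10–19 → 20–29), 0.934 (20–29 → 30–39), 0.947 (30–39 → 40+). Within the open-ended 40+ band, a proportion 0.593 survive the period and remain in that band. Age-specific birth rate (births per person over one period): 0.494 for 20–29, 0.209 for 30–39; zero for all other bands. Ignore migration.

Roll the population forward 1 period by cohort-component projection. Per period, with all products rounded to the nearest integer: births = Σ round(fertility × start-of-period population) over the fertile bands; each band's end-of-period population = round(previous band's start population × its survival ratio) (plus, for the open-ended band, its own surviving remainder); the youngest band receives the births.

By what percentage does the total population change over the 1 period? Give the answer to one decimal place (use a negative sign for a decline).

(Bands numbered youngest = 1 to oldest = 5.)
— Period 1 —
Births: 5400 × 0.494 = 2668  |  18600 × 0.209 = 3887 → 6555
Band 2: 19000 × 0.973 = 18487
Band 3: 5700 × 0.948 = 5404
Band 4: 5400 × 0.934 = 5044
Band 5: 18600 × 0.947 + 14900 × 0.593 = 17614 + 8836 = 26450
→ [6555, 18487, 5404, 5044, 26450]
Total: 63600 → 61940; change = -1660; percentage change = -2.6%

-2.6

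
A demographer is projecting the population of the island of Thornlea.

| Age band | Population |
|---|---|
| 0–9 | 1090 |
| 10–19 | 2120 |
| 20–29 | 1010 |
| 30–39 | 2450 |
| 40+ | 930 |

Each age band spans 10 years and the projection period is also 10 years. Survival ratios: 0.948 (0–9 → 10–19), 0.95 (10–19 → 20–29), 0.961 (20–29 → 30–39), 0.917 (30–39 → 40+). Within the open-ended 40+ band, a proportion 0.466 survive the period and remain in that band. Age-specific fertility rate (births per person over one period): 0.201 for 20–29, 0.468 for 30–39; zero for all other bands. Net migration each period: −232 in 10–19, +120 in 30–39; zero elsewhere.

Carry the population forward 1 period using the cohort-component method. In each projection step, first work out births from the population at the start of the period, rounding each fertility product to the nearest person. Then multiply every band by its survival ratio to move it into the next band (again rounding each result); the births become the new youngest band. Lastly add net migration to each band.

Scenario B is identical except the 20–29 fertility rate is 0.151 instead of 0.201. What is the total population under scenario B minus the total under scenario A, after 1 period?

-50

Period 1.
Births: 1010 * 0.201 = 203  |  2450 * 0.468 = 1147 → 1350
10–19: 1090 * 0.948 = 1033
20–29: 2120 * 0.95 = 2014
30–39: 1010 * 0.961 = 971
40+: 2450 * 0.917 + 930 * 0.466 = 2247 + 433 = 2680
Net migration: 10–19 − 232 → 801; 30–39 + 120 → 1091
End of period: [1350, 801, 2014, 1091, 2680]
Scenario A total after 1 period: 7936
Scenario B projection —
Period 1.
Births: 1010 * 0.151 = 153  |  2450 * 0.468 = 1147 → 1300
10–19: 1090 * 0.948 = 1033
20–29: 2120 * 0.95 = 2014
30–39: 1010 * 0.961 = 971
40+: 2450 * 0.917 + 930 * 0.466 = 2247 + 433 = 2680
Net migration: 10–19 − 232 → 801; 30–39 + 120 → 1091
End of period: [1300, 801, 2014, 1091, 2680]
Scenario B total after 1 period: 7886
Difference B − A = 7886 − 7936 = -50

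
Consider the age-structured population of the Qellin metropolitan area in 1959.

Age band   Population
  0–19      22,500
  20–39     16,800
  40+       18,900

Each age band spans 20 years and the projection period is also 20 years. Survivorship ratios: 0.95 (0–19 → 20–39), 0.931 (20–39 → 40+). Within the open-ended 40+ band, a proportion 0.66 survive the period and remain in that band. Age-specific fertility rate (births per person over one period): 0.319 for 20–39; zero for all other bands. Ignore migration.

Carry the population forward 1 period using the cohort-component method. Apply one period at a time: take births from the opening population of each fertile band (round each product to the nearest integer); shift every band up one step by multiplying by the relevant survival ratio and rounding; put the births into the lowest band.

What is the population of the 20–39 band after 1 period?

Numbering the bands 1..3 from youngest to oldest:
— Period 1 —
Births: 16800 × 0.319 = 5359
Band 2: 22500 × 0.95 = 21375
Band 3: 16800 × 0.931 + 18900 × 0.66 = 15641 + 12474 = 28115
Giving 5359 / 21375 / 28115.

21375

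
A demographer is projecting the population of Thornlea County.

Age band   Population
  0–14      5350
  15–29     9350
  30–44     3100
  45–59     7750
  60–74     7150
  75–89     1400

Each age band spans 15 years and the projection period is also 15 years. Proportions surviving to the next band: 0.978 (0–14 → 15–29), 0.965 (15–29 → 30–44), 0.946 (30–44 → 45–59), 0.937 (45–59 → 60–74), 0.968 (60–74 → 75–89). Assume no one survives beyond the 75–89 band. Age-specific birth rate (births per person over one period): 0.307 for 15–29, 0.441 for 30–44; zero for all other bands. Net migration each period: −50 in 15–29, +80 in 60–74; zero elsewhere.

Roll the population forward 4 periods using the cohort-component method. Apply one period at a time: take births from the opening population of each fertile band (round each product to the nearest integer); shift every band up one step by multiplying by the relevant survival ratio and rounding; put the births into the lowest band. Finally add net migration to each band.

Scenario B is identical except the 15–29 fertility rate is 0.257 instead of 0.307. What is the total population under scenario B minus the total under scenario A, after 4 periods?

-1506

Period 1.
Births: 9350 × 0.307 = 2870, 3100 × 0.441 = 1367 ⇒ total 4237
15–29: 5350 × 0.978 = 5232
30–44: 9350 × 0.965 = 9023
45–59: 3100 × 0.946 = 2933
60–74: 7750 × 0.937 = 7262
75–89: 7150 × 0.968 = 6921
Net migration: 15–29 − 50 → 5182; 60–74 + 80 → 7342
→ [4237, 5182, 9023, 2933, 7342, 6921]
Period 2.
Births: 5182 × 0.307 = 1591, 9023 × 0.441 = 3979 ⇒ total 5570
15–29: 4237 × 0.978 = 4144
30–44: 5182 × 0.965 = 5001
45–59: 9023 × 0.946 = 8536
60–74: 2933 × 0.937 = 2748
75–89: 7342 × 0.968 = 7107
Net migration: 15–29 − 50 → 4094; 60–74 + 80 → 2828
→ [5570, 4094, 5001, 8536, 2828, 7107]
Period 3.
Births: 4094 × 0.307 = 1257, 5001 × 0.441 = 2205 ⇒ total 3462
15–29: 5570 × 0.978 = 5447
30–44: 4094 × 0.965 = 3951
45–59: 5001 × 0.946 = 4731
60–74: 8536 × 0.937 = 7998
75–89: 2828 × 0.968 = 2738
Net migration: 15–29 − 50 → 5397; 60–74 + 80 → 8078
→ [3462, 5397, 3951, 4731, 8078, 2738]
Period 4.
Births: 5397 × 0.307 = 1657, 3951 × 0.441 = 1742 ⇒ total 3399
15–29: 3462 × 0.978 = 3386
30–44: 5397 × 0.965 = 5208
45–59: 3951 × 0.946 = 3738
60–74: 4731 × 0.937 = 4433
75–89: 8078 × 0.968 = 7820
Net migration: 15–29 − 50 → 3336; 60–74 + 80 → 4513
→ [3399, 3336, 5208, 3738, 4513, 7820]
Scenario A total after 4 periods: 28014
Scenario B projection —
Period 1.
Births: 9350 × 0.257 = 2403, 3100 × 0.441 = 1367 ⇒ total 3770
15–29: 5350 × 0.978 = 5232
30–44: 9350 × 0.965 = 9023
45–59: 3100 × 0.946 = 2933
60–74: 7750 × 0.937 = 7262
75–89: 7150 × 0.968 = 6921
Net migration: 15–29 − 50 → 5182; 60–74 + 80 → 7342
→ [3770, 5182, 9023, 2933, 7342, 6921]
Period 2.
Births: 5182 × 0.257 = 1332, 9023 × 0.441 = 3979 ⇒ total 5311
15–29: 3770 × 0.978 = 3687
30–44: 5182 × 0.965 = 5001
45–59: 9023 × 0.946 = 8536
60–74: 2933 × 0.937 = 2748
75–89: 7342 × 0.968 = 7107
Net migration: 15–29 − 50 → 3637; 60–74 + 80 → 2828
→ [5311, 3637, 5001, 8536, 2828, 7107]
Period 3.
Births: 3637 × 0.257 = 935, 5001 × 0.441 = 2205 ⇒ total 3140
15–29: 5311 × 0.978 = 5194
30–44: 3637 × 0.965 = 3510
45–59: 5001 × 0.946 = 4731
60–74: 8536 × 0.937 = 7998
75–89: 2828 × 0.968 = 2738
Net migration: 15–29 − 50 → 5144; 60–74 + 80 → 8078
→ [3140, 5144, 3510, 4731, 8078, 2738]
Period 4.
Births: 5144 × 0.257 = 1322, 3510 × 0.441 = 1548 ⇒ total 2870
15–29: 3140 × 0.978 = 3071
30–44: 5144 × 0.965 = 4964
45–59: 3510 × 0.946 = 3320
60–74: 4731 × 0.937 = 4433
75–89: 8078 × 0.968 = 7820
Net migration: 15–29 − 50 → 3021; 60–74 + 80 → 4513
→ [2870, 3021, 4964, 3320, 4513, 7820]
Scenario B total after 4 periods: 26508
Difference B − A = 26508 − 28014 = -1506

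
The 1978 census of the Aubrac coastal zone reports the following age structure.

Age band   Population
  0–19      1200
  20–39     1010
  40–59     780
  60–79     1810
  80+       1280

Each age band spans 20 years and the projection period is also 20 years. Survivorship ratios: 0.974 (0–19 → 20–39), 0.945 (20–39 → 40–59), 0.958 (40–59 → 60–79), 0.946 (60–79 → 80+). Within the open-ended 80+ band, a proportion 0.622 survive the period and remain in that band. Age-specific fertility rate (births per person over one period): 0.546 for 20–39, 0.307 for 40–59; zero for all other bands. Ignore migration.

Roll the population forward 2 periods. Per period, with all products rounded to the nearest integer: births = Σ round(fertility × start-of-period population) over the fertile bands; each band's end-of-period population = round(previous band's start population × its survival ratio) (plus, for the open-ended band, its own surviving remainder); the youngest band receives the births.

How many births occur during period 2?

931

[period 1]
Births: 1010 × 0.546 = 551, 780 × 0.307 = 239 — total 790
20–39: 1200 × 0.974 = 1169
40–59: 1010 × 0.945 = 954
60–79: 780 × 0.958 = 747
80+: 1810 × 0.946 + 1280 × 0.622 = 1712 + 796 = 2508
→ [790, 1169, 954, 747, 2508]
[period 2]
Births: 1169 × 0.546 = 638, 954 × 0.307 = 293 — total 931
20–39: 790 × 0.974 = 769
40–59: 1169 × 0.945 = 1105
60–79: 954 × 0.958 = 914
80+: 747 × 0.946 + 2508 × 0.622 = 707 + 1560 = 2267
→ [931, 769, 1105, 914, 2267]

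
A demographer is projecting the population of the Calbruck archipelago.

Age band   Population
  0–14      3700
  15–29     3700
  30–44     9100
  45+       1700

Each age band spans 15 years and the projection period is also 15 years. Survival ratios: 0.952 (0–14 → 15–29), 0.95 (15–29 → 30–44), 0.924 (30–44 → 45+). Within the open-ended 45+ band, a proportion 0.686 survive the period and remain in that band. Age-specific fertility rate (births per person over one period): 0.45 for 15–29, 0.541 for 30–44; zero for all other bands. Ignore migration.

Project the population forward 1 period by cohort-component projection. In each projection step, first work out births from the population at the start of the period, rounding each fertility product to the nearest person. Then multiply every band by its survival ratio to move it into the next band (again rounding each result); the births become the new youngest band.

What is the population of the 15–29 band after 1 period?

3522

After projecting period 1:
Births: 3700 × 0.45 = 1665  |  9100 × 0.541 = 4923 ⇒ total 6588
15–29: 3700 × 0.952 = 3522
30–44: 3700 × 0.95 = 3515
45+: 9100 × 0.924 + 1700 × 0.686 = 8408 + 1166 = 9574
Population now: 0–14=6588, 15–29=3522, 30–44=3515, 45+=9574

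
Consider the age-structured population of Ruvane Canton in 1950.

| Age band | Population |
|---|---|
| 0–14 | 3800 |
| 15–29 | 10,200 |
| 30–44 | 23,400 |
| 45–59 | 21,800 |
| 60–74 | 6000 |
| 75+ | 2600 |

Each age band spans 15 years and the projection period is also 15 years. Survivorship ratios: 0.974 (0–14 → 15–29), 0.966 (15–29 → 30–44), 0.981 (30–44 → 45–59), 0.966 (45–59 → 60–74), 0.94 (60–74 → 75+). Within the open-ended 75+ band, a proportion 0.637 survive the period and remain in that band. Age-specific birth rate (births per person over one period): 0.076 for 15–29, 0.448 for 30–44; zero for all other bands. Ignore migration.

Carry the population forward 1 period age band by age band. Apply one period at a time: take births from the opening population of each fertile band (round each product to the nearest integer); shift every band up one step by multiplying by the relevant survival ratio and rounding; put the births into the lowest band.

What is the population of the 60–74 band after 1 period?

Period 1:
Births: 10200 × 0.076 = 775 ; 23400 × 0.448 = 10483 → total 11258
15–29: 3800 × 0.974 = 3701
30–44: 10200 × 0.966 = 9853
45–59: 23400 × 0.981 = 22955
60–74: 21800 × 0.966 = 21059
75+: 6000 × 0.94 + 2600 × 0.637 = 5640 + 1656 = 7296
End of period: [11258, 3701, 9853, 22955, 21059, 7296]

21059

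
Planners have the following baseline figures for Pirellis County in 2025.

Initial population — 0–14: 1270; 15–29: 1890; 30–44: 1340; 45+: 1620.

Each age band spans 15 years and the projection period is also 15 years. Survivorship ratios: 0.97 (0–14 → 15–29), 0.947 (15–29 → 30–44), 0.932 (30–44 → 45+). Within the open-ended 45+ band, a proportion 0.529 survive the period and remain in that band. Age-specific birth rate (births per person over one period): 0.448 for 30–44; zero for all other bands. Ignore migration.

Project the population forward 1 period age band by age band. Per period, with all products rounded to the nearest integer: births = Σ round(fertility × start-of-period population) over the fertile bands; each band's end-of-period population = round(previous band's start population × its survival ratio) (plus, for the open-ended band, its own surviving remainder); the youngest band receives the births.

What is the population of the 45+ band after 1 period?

2106

Call the groups 1 to 4, youngest first.
[period 1]
Births: 1340 × 0.448 = 600
Group 2: 1270 × 0.97 = 1232
Group 3: 1890 × 0.947 = 1790
Group 4: 1340 × 0.932 + 1620 × 0.529 = 1249 + 857 = 2106
Giving 600 / 1232 / 1790 / 2106.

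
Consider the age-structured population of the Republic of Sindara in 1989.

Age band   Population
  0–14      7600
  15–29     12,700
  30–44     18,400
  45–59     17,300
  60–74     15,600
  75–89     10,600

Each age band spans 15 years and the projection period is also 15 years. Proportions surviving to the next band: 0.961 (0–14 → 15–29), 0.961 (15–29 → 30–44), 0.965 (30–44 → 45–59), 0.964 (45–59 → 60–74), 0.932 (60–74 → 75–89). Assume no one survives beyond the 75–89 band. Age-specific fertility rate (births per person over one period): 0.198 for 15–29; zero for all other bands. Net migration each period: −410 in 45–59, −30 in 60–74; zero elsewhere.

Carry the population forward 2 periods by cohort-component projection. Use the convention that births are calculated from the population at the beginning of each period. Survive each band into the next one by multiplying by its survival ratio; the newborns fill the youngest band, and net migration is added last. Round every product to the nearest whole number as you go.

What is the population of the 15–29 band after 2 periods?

2417

Call the bands 1 to 6, youngest first.
— Period 1 —
Births: 12700 × 0.198 = 2515
Band 2: 7600 × 0.961 = 7304
Band 3: 12700 × 0.961 = 12205
Band 4: 18400 × 0.965 = 17756
Band 5: 17300 × 0.964 = 16677
Band 6: 15600 × 0.932 = 14539
Net migration: Band 4 − 410 → 17346; Band 5 − 30 → 16647
Giving 2515 / 7304 / 12205 / 17346 / 16647 / 14539.
— Period 2 —
Births: 7304 × 0.198 = 1446
Band 2: 2515 × 0.961 = 2417
Band 3: 7304 × 0.961 = 7019
Band 4: 12205 × 0.965 = 11778
Band 5: 17346 × 0.964 = 16722
Band 6: 16647 × 0.932 = 15515
Net migration: Band 4 − 410 → 11368; Band 5 − 30 → 16692
Giving 1446 / 2417 / 7019 / 11368 / 16692 / 15515.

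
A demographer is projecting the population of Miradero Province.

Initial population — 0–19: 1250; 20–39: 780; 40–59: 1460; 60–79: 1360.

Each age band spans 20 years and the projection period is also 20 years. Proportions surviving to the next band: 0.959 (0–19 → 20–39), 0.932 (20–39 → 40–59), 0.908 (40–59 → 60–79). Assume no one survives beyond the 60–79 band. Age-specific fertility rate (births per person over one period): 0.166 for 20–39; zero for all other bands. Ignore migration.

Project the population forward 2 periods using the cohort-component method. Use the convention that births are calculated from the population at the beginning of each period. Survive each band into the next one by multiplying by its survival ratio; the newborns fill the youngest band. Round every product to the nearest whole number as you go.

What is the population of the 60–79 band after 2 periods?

(Bands numbered youngest = 1 to oldest = 4.)
Period 1:
Births: 780 × 0.166 = 129
Band 2: 1250 × 0.959 = 1199
Band 3: 780 × 0.932 = 727
Band 4: 1460 × 0.908 = 1326
Population now: 0–19=129, 20–39=1199, 40–59=727, 60–79=1326
Period 2:
Births: 1199 × 0.166 = 199
Band 2: 129 × 0.959 = 124
Band 3: 1199 × 0.932 = 1117
Band 4: 727 × 0.908 = 660
Population now: 0–19=199, 20–39=124, 40–59=1117, 60–79=660

660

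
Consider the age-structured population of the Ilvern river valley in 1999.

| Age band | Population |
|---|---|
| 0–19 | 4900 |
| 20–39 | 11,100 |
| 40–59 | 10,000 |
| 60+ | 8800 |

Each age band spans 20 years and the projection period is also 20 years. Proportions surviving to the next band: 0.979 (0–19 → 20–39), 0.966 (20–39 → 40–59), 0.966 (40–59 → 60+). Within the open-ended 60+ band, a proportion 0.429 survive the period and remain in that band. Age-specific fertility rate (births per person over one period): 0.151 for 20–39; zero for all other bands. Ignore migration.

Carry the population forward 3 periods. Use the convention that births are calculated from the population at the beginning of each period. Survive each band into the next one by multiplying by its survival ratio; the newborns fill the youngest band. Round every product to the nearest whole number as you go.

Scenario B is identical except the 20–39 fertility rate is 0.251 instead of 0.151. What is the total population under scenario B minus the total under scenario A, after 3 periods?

1955

After projecting period 1:
Births: 11100 × 0.151 = 1676
20–39: 4900 × 0.979 = 4797
40–59: 11100 × 0.966 = 10723
60+: 10000 × 0.966 + 8800 × 0.429 = 9660 + 3775 = 13435
End of period: [1676, 4797, 10723, 13435]
After projecting period 2:
Births: 4797 × 0.151 = 724
20–39: 1676 × 0.979 = 1641
40–59: 4797 × 0.966 = 4634
60+: 10723 × 0.966 + 13435 × 0.429 = 10358 + 5764 = 16122
End of period: [724, 1641, 4634, 16122]
After projecting period 3:
Births: 1641 × 0.151 = 248
20–39: 724 × 0.979 = 709
40–59: 1641 × 0.966 = 1585
60+: 4634 × 0.966 + 16122 × 0.429 = 4476 + 6916 = 11392
End of period: [248, 709, 1585, 11392]
Scenario A total after 3 periods: 13934
Scenario B projection —
After projecting period 1:
Births: 11100 × 0.251 = 2786
20–39: 4900 × 0.979 = 4797
40–59: 11100 × 0.966 = 10723
60+: 10000 × 0.966 + 8800 × 0.429 = 9660 + 3775 = 13435
End of period: [2786, 4797, 10723, 13435]
After projecting period 2:
Births: 4797 × 0.251 = 1204
20–39: 2786 × 0.979 = 2727
40–59: 4797 × 0.966 = 4634
60+: 10723 × 0.966 + 13435 × 0.429 = 10358 + 5764 = 16122
End of period: [1204, 2727, 4634, 16122]
After projecting period 3:
Births: 2727 × 0.251 = 684
20–39: 1204 × 0.979 = 1179
40–59: 2727 × 0.966 = 2634
60+: 4634 × 0.966 + 16122 × 0.429 = 4476 + 6916 = 11392
End of period: [684, 1179, 2634, 11392]
Scenario B total after 3 periods: 15889
Difference B − A = 15889 − 13934 = 1955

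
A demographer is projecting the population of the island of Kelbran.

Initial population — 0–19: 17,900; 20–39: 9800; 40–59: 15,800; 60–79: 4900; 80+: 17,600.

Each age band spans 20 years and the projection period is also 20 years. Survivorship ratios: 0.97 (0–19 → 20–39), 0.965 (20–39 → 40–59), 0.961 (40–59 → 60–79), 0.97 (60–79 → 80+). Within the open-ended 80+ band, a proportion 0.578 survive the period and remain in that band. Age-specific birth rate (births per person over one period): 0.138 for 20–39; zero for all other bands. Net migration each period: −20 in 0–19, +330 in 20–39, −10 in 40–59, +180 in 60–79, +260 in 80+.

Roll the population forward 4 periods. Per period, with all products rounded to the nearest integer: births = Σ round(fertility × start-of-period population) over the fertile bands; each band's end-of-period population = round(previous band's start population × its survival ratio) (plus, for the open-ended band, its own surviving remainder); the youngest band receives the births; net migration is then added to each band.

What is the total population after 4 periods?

Call the groups 1 to 5, youngest first.
Period 1:
Births: 9800 × 0.138 = 1352
Group 2: 17900 × 0.97 = 17363
Group 3: 9800 × 0.965 = 9457
Group 4: 15800 × 0.961 = 15184
Group 5: 4900 × 0.97 + 17600 × 0.578 = 4753 + 10173 = 14926
Net migration: Group 1 − 20 → 1332; Group 2 + 330 → 17693; Group 3 − 10 → 9447; Group 4 + 180 → 15364; Group 5 + 260 → 15186
Giving 1332 / 17693 / 9447 / 15364 / 15186.
Period 2:
Births: 17693 × 0.138 = 2442
Group 2: 1332 × 0.97 = 1292
Group 3: 17693 × 0.965 = 17074
Group 4: 9447 × 0.961 = 9079
Group 5: 15364 × 0.97 + 15186 × 0.578 = 14903 + 8778 = 23681
Net migration: Group 1 − 20 → 2422; Group 2 + 330 → 1622; Group 3 − 10 → 17064; Group 4 + 180 → 9259; Group 5 + 260 → 23941
Giving 2422 / 1622 / 17064 / 9259 / 23941.
Period 3:
Births: 1622 × 0.138 = 224
Group 2: 2422 × 0.97 = 2349
Group 3: 1622 × 0.965 = 1565
Group 4: 17064 × 0.961 = 16399
Group 5: 9259 × 0.97 + 23941 × 0.578 = 8981 + 13838 = 22819
Net migration: Group 1 − 20 → 204; Group 2 + 330 → 2679; Group 3 − 10 → 1555; Group 4 + 180 → 16579; Group 5 + 260 → 23079
Giving 204 / 2679 / 1555 / 16579 / 23079.
Period 4:
Births: 2679 × 0.138 = 370
Group 2: 204 × 0.97 = 198
Group 3: 2679 × 0.965 = 2585
Group 4: 1555 × 0.961 = 1494
Group 5: 16579 × 0.97 + 23079 × 0.578 = 16082 + 13340 = 29422
Net migration: Group 1 − 20 → 350; Group 2 + 330 → 528; Group 3 − 10 → 2575; Group 4 + 180 → 1674; Group 5 + 260 → 29682
Giving 350 / 528 / 2575 / 1674 / 29682.
Total after period 4: 350 + 528 + 2575 + 1674 + 29682 = 34809

34809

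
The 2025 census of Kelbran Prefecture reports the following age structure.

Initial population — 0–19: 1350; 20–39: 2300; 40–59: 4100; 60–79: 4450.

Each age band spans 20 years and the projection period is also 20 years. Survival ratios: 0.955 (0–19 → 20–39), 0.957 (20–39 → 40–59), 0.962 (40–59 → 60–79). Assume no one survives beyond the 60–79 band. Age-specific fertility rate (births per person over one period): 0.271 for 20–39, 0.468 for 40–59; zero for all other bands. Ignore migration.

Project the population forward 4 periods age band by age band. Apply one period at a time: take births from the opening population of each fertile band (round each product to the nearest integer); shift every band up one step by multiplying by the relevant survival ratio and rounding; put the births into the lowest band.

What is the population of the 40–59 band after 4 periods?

— Period 1 —
Births: 2300 × 0.271 = 623 ; 4100 × 0.468 = 1919 → 2542
20–39: 1350 × 0.955 = 1289
40–59: 2300 × 0.957 = 2201
60–79: 4100 × 0.962 = 3944
End of period: [2542, 1289, 2201, 3944]
— Period 2 —
Births: 1289 × 0.271 = 349 ; 2201 × 0.468 = 1030 → 1379
20–39: 2542 × 0.955 = 2428
40–59: 1289 × 0.957 = 1234
60–79: 2201 × 0.962 = 2117
End of period: [1379, 2428, 1234, 2117]
— Period 3 —
Births: 2428 × 0.271 = 658 ; 1234 × 0.468 = 578 → 1236
20–39: 1379 × 0.955 = 1317
40–59: 2428 × 0.957 = 2324
60–79: 1234 × 0.962 = 1187
End of period: [1236, 1317, 2324, 1187]
— Period 4 —
Births: 1317 × 0.271 = 357 ; 2324 × 0.468 = 1088 → 1445
20–39: 1236 × 0.955 = 1180
40–59: 1317 × 0.957 = 1260
60–79: 2324 × 0.962 = 2236
End of period: [1445, 1180, 1260, 2236]

1260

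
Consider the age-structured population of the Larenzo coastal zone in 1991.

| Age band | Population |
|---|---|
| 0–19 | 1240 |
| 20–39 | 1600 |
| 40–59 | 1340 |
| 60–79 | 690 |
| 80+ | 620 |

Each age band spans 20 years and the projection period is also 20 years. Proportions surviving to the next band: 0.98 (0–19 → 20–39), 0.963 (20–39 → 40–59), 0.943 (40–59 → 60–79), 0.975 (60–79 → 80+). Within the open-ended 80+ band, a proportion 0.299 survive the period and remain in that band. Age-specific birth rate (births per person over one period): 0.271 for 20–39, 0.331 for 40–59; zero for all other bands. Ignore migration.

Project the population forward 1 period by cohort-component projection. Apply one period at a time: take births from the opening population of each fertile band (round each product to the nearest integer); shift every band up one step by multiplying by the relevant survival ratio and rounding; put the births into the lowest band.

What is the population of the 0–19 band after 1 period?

(Bands numbered youngest = 1 to oldest = 5.)
— Period 1 —
Births: 1600 × 0.271 = 434 ; 1340 × 0.331 = 444 — total 878
Band 2: 1240 × 0.98 = 1215
Band 3: 1600 × 0.963 = 1541
Band 4: 1340 × 0.943 = 1264
Band 5: 690 × 0.975 + 620 × 0.299 = 673 + 185 = 858
End of period: [878, 1215, 1541, 1264, 858]

878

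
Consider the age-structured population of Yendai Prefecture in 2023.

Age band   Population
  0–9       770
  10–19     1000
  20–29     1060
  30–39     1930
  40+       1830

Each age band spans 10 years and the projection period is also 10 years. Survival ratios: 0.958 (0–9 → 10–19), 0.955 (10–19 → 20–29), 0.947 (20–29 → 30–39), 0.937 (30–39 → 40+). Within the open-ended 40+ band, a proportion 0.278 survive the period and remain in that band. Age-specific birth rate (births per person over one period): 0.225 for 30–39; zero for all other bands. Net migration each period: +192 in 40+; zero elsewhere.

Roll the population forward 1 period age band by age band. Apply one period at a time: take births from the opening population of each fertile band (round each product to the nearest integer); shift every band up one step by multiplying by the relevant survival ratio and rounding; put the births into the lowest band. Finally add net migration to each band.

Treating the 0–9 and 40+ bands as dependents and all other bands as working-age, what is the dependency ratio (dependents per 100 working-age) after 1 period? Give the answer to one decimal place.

109.1

[period 1]
Births: 1930 × 0.225 = 434
10–19: 770 × 0.958 = 738
20–29: 1000 × 0.955 = 955
30–39: 1060 × 0.947 = 1004
40+: 1930 × 0.937 + 1830 × 0.278 = 1808 + 509 = 2317
Net migration: 40+ + 192 → 2509
→ [434, 738, 955, 1004, 2509]
Dependents (band 0–9 + band 40+) = 434 + 2509 = 2943; working-age = 2697; ratio = 2943/2697 × 100 = 109.1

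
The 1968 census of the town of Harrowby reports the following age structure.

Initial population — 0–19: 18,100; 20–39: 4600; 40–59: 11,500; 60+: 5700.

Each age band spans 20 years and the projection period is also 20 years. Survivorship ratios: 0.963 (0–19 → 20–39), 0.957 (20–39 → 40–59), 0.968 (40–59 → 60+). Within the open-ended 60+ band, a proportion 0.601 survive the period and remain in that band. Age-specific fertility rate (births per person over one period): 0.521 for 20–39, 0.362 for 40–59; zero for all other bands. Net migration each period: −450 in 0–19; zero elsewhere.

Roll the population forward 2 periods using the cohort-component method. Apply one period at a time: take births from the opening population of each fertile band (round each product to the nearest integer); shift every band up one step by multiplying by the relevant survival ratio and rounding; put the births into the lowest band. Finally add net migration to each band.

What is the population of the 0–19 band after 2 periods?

After projecting period 1:
Births: 4600 * 0.521 = 2397  |  11500 * 0.362 = 4163 — total 6560
20–39: 18100 * 0.963 = 17430
40–59: 4600 * 0.957 = 4402
60+: 11500 * 0.968 + 5700 * 0.601 = 11132 + 3426 = 14558
Net migration: 0–19 − 450 → 6110
→ [6110, 17430, 4402, 14558]
After projecting period 2:
Births: 17430 * 0.521 = 9081  |  4402 * 0.362 = 1594 — total 10675
20–39: 6110 * 0.963 = 5884
40–59: 17430 * 0.957 = 16681
60+: 4402 * 0.968 + 14558 * 0.601 = 4261 + 8749 = 13010
Net migration: 0–19 − 450 → 10225
→ [10225, 5884, 16681, 13010]

10225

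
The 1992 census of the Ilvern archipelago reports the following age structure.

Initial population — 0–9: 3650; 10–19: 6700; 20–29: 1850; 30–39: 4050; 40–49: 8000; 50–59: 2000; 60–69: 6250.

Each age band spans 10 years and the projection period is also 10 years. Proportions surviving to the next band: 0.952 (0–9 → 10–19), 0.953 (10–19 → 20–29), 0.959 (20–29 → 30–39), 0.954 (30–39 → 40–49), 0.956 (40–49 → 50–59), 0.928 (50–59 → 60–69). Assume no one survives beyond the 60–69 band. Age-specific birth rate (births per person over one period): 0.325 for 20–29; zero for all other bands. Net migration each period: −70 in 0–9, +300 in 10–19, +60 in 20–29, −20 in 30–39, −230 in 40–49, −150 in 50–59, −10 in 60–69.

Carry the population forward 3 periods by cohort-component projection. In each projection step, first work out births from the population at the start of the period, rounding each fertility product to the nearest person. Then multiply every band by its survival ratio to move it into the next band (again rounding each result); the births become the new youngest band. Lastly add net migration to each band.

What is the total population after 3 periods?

(Bands numbered youngest = 1 to oldest = 7.)
— Period 1 —
Births: 1850 × 0.325 = 601
Band 2: 3650 × 0.952 = 3475
Band 3: 6700 × 0.953 = 6385
Band 4: 1850 × 0.959 = 1774
Band 5: 4050 × 0.954 = 3864
Band 6: 8000 × 0.956 = 7648
Band 7: 2000 × 0.928 = 1856
Net migration: Band 1 − 70 → 531; Band 2 + 300 → 3775; Band 3 + 60 → 6445; Band 4 − 20 → 1754; Band 5 − 230 → 3634; Band 6 − 150 → 7498; Band 7 − 10 → 1846
Population now: 0–9=531, 10–19=3775, 20–29=6445, 30–39=1754, 40–49=3634, 50–59=7498, 60–69=1846
— Period 2 —
Births: 6445 × 0.325 = 2095
Band 2: 531 × 0.952 = 506
Band 3: 3775 × 0.953 = 3598
Band 4: 6445 × 0.959 = 6181
Band 5: 1754 × 0.954 = 1673
Band 6: 3634 × 0.956 = 3474
Band 7: 7498 × 0.928 = 6958
Net migration: Band 1 − 70 → 2025; Band 2 + 300 → 806; Band 3 + 60 → 3658; Band 4 − 20 → 6161; Band 5 − 230 → 1443; Band 6 − 150 → 3324; Band 7 − 10 → 6948
Population now: 0–9=2025, 10–19=806, 20–29=3658, 30–39=6161, 40–49=1443, 50–59=3324, 60–69=6948
— Period 3 —
Births: 3658 × 0.325 = 1189
Band 2: 2025 × 0.952 = 1928
Band 3: 806 × 0.953 = 768
Band 4: 3658 × 0.959 = 3508
Band 5: 6161 × 0.954 = 5878
Band 6: 1443 × 0.956 = 1380
Band 7: 3324 × 0.928 = 3085
Net migration: Band 1 − 70 → 1119; Band 2 + 300 → 2228; Band 3 + 60 → 828; Band 4 − 20 → 3488; Band 5 − 230 → 5648; Band 6 − 150 → 1230; Band 7 − 10 → 3075
Population now: 0–9=1119, 10–19=2228, 20–29=828, 30–39=3488, 40–49=5648, 50–59=1230, 60–69=3075
Total after period 3: 1119 + 2228 + 828 + 3488 + 5648 + 1230 + 3075 = 17616

17616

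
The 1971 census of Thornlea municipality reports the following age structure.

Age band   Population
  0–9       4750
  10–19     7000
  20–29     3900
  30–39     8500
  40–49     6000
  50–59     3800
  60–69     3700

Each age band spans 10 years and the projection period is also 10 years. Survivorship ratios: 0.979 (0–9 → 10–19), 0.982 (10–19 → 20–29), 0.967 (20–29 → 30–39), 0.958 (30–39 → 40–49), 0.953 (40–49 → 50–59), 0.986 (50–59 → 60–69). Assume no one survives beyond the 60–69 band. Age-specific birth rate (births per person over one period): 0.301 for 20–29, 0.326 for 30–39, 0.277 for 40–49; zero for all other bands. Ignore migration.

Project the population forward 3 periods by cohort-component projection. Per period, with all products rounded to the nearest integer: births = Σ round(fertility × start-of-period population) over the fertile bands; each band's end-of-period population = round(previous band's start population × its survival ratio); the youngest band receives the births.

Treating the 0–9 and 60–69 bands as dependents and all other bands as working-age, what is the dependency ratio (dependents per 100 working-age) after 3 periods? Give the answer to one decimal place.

Period 1.
Births: 3900 × 0.301 = 1174, 8500 × 0.326 = 2771, 6000 × 0.277 = 1662 → total 5607
10–19: 4750 × 0.979 = 4650
20–29: 7000 × 0.982 = 6874
30–39: 3900 × 0.967 = 3771
40–49: 8500 × 0.958 = 8143
50–59: 6000 × 0.953 = 5718
60–69: 3800 × 0.986 = 3747
→ [5607, 4650, 6874, 3771, 8143, 5718, 3747]
Period 2.
Births: 6874 × 0.301 = 2069, 3771 × 0.326 = 1229, 8143 × 0.277 = 2256 → total 5554
10–19: 5607 × 0.979 = 5489
20–29: 4650 × 0.982 = 4566
30–39: 6874 × 0.967 = 6647
40–49: 3771 × 0.958 = 3613
50–59: 8143 × 0.953 = 7760
60–69: 5718 × 0.986 = 5638
→ [5554, 5489, 4566, 6647, 3613, 7760, 5638]
Period 3.
Births: 4566 × 0.301 = 1374, 6647 × 0.326 = 2167, 3613 × 0.277 = 1001 → total 4542
10–19: 5554 × 0.979 = 5437
20–29: 5489 × 0.982 = 5390
30–39: 4566 × 0.967 = 4415
40–49: 6647 × 0.958 = 6368
50–59: 3613 × 0.953 = 3443
60–69: 7760 × 0.986 = 7651
→ [4542, 5437, 5390, 4415, 6368, 3443, 7651]
Dependents (band 0–9 + band 60–69) = 4542 + 7651 = 12193; working-age = 25053; ratio = 12193/25053 × 100 = 48.7

48.7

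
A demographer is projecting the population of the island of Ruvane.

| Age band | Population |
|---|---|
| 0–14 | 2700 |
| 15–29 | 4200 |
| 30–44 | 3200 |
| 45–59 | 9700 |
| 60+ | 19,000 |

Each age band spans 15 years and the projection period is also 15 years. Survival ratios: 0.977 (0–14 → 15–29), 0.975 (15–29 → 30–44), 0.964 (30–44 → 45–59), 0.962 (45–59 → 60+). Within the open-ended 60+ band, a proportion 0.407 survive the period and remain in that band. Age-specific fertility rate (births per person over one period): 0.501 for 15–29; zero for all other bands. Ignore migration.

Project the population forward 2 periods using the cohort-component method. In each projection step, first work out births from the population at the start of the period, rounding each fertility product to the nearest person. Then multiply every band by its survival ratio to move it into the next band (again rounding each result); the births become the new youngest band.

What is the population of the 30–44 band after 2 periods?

2572

Period 1:
Births: 4200 * 0.501 = 2104
15–29: 2700 * 0.977 = 2638
30–44: 4200 * 0.975 = 4095
45–59: 3200 * 0.964 = 3085
60+: 9700 * 0.962 + 19000 * 0.407 = 9331 + 7733 = 17064
Giving 2104 / 2638 / 4095 / 3085 / 17064.
Period 2:
Births: 2638 * 0.501 = 1322
15–29: 2104 * 0.977 = 2056
30–44: 2638 * 0.975 = 2572
45–59: 4095 * 0.964 = 3948
60+: 3085 * 0.962 + 17064 * 0.407 = 2968 + 6945 = 9913
Giving 1322 / 2056 / 2572 / 3948 / 9913.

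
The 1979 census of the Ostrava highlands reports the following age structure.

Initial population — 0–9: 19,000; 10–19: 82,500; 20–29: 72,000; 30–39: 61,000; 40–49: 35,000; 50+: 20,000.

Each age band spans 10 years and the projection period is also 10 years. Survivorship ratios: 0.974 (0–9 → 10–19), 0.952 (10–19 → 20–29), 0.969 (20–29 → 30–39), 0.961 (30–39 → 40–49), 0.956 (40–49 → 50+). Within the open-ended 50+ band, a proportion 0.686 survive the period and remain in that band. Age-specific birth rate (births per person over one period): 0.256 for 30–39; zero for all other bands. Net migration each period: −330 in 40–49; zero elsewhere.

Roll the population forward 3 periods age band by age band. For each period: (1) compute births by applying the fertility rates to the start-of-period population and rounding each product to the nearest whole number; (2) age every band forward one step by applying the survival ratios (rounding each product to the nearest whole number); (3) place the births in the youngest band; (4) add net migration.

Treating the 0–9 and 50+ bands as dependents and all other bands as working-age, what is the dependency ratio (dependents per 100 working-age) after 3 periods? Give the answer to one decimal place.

(Groups numbered youngest = 1 to oldest = 6.)
— Period 1 —
Births: 61000 × 0.256 = 15616
Group 2: 19000 × 0.974 = 18506
Group 3: 82500 × 0.952 = 78540
Group 4: 72000 × 0.969 = 69768
Group 5: 61000 × 0.961 = 58621
Group 6: 35000 × 0.956 + 20000 × 0.686 = 33460 + 13720 = 47180
Net migration: Group 5 − 330 → 58291
Population now: 0–9=15616, 10–19=18506, 20–29=78540, 30–39=69768, 40–49=58291, 50+=47180
— Period 2 —
Births: 69768 × 0.256 = 17861
Group 2: 15616 × 0.974 = 15210
Group 3: 18506 × 0.952 = 17618
Group 4: 78540 × 0.969 = 76105
Group 5: 69768 × 0.961 = 67047
Group 6: 58291 × 0.956 + 47180 × 0.686 = 55726 + 32365 = 88091
Net migration: Group 5 − 330 → 66717
Population now: 0–9=17861, 10–19=15210, 20–29=17618, 30–39=76105, 40–49=66717, 50+=88091
— Period 3 —
Births: 76105 × 0.256 = 19483
Group 2: 17861 × 0.974 = 17397
Group 3: 15210 × 0.952 = 14480
Group 4: 17618 × 0.969 = 17072
Group 5: 76105 × 0.961 = 73137
Group 6: 66717 × 0.956 + 88091 × 0.686 = 63781 + 60430 = 124211
Net migration: Group 5 − 330 → 72807
Population now: 0–9=19483, 10–19=17397, 20–29=14480, 30–39=17072, 40–49=72807, 50+=124211
Dependents (band 0–9 + band 50+) = 19483 + 124211 = 143694; working-age = 121756; ratio = 143694/121756 × 100 = 118.0

118.0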